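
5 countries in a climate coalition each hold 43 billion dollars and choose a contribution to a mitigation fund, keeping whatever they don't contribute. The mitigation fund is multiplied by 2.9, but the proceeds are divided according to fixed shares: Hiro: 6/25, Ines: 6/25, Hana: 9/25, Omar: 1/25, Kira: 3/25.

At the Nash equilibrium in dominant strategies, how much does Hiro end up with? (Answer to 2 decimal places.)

72.93 billion dollars

A player with share s gets back 2.9·s per unit contributed, so full contribution is dominant for anyone with s > 1/2.9 = 0.3448 and zero contribution is dominant for anyone below.
The only share above 0.3448 is Hana's 9/25, contributing 43; the remaining 4 contribute 0. Total contributed: 43.
Hiro keeps 43 and receives 2.9 × 43 × 6/25 = 29.93 from the mitigation fund, for a payoff of 72.93.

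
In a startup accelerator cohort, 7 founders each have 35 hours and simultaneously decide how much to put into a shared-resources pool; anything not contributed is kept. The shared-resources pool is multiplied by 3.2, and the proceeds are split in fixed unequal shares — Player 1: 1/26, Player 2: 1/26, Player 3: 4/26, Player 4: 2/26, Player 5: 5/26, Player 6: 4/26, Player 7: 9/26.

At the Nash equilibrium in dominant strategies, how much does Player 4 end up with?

A player with share s gets back 3.2·s per unit contributed, so full contribution is dominant for anyone with s > 1/3.2 = 0.3125 and zero contribution is dominant for anyone below.
The only share above 0.3125 is Player 7's 9/26, contributing 35; the remaining 6 contribute 0. Total contributed: 35.
Player 4 keeps 35 and receives 3.2 × 35 × 2/26 = 8.62 from the shared-resources pool, for a payoff of 43.62.

43.62 hours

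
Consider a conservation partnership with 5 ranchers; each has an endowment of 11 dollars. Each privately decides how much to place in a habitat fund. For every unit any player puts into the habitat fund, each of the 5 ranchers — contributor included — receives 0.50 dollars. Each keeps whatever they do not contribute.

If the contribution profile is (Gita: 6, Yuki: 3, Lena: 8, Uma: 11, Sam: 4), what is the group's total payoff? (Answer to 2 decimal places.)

Total contributed: 6 + 3 + 8 + 11 + 4 = 32; total kept: 5 × 11 − 32 = 23.
The habitat fund pays out 0.50 × 5 × 32 = 80.00 in aggregate.
Group total = 23 + 80.00 = 103.00.

103.00 dollars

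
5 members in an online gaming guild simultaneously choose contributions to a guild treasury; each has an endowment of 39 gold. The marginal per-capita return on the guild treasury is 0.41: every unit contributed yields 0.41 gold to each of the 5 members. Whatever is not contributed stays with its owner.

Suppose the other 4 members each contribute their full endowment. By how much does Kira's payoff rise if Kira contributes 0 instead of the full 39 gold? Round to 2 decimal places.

Switching from a contribution of 39 to 0 lets Kira keep an extra 39 gold, but lowers the guild treasury by 39, which costs Kira their own share of that drop: 0.41 × 39 = 15.99.
Net gain = 39 − 15.99 = 23.01. The private return per contributed unit (0.41) is below 1, so free-riding is indeed the best response regardless of what the others do.

23.01 gold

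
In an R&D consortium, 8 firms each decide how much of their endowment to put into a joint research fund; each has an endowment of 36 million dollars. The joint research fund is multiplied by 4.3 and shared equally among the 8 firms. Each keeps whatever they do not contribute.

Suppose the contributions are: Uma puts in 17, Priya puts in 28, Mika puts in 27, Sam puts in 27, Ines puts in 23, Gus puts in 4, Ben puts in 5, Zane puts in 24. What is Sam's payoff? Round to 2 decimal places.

92.31 million dollars

Total contributed: 17 + 28 + 27 + 27 + 23 + 4 + 5 + 24 = 155.
Each receives 4.3 × 155 / 8 = 83.31 from the joint research fund.
Sam keeps 36 − 27 = 9, so Sam's payoff is 9 + 83.31 = 92.31.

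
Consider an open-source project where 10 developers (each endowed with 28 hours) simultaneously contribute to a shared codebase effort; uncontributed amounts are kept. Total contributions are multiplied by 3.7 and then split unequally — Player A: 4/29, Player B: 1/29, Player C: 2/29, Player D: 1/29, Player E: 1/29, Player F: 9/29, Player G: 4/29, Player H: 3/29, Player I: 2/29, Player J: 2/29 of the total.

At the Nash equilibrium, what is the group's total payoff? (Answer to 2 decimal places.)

A player with share s gets back 3.7·s per unit contributed, so full contribution is dominant for anyone with s > 1/3.7 = 0.2703 and zero contribution is dominant for anyone below.
The only share above 0.2703 is Player F's 9/29, contributing 28; the remaining 9 contribute 0. Total contributed: 28.
The shared codebase effort pays out 3.7 × 28 = 103.60 in total (split across the unequal shares, but the aggregate is all that matters for the group sum).
The 9 free-riders keep 28 each, adding 252. Group total = 252 + 103.60 = 355.60.

355.60 hours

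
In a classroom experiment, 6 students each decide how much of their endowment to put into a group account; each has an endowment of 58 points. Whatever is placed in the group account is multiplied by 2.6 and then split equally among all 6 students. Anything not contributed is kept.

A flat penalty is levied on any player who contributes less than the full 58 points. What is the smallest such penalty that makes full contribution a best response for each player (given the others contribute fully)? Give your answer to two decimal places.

Given the others contribute fully, the best deviation is to contribute 0 (any partial contribution still incurs the fine and gives up units whose private return 0.4333 is below 1).
Deviating from 58 to 0 saves 58 points but forfeits the deviator's share of the drop in the group account: 2.6/6 × 58 = 25.13.
So the deviation gain is 58 − 25.13 = 32.87, and the fine must be at least 32.87 points to wipe it out.

32.87 points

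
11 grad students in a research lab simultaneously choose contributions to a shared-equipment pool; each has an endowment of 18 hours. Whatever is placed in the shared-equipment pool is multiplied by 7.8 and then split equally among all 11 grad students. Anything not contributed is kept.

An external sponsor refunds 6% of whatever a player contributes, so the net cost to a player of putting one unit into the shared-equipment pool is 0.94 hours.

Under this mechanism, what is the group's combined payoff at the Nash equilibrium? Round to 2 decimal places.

With the mechanism, a contributed unit returns (7.8/11) / 0.94 = 0.7544 per unit of net cost — still below 1 — so contributing 0 remains dominant for every player.
Everyone keeps their endowment and the group total is 11 × 18 = 198.

198.00 hours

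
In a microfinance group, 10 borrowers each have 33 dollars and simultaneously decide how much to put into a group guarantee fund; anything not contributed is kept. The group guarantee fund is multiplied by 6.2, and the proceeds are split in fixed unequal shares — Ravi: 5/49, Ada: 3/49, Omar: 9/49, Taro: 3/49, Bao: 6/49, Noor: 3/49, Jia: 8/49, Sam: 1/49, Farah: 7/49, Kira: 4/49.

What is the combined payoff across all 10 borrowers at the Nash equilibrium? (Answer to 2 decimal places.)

673.20 dollars

Player j's private return per contributed unit is 6.2 × (j's share). Contributing is weakly dominant for j when that share is at least 1/6.2 = 0.1613, and contributing 0 is dominant otherwise.
Omar and Jia clear that bar, contributing 33 each; the remaining 8 contribute 0. Total contributed: 66.
The group guarantee fund pays out 6.2 × 66 = 409.20 in total (split across the unequal shares, but the aggregate is all that matters for the group sum).
The 8 free-riders keep 33 each, adding 264. Group total = 264 + 409.20 = 673.20.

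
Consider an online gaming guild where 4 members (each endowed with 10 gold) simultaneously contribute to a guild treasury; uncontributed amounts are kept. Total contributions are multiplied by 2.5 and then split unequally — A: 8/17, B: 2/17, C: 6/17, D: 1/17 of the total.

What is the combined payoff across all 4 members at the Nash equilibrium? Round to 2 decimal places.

Player j's private return per contributed unit is 2.5 × (j's share). Contributing is weakly dominant for j when that share is at least 1/2.5 = 0.4000, and contributing 0 is dominant otherwise.
Only A (8/17) clears that bar, contributing 10; the remaining 3 contribute 0. Total contributed: 10.
The guild treasury pays out 2.5 × 10 = 25.00 in total (split across the unequal shares, but the aggregate is all that matters for the group sum).
The 3 free-riders keep 10 each, adding 30. Group total = 30 + 25.00 = 55.00.

55.00 gold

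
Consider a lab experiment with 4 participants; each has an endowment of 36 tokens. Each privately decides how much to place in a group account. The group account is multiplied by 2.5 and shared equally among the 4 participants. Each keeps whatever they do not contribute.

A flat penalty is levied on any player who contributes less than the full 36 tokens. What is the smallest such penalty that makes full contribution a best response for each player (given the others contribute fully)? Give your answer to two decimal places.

13.50 tokens

Given the others contribute fully, the best deviation is to contribute 0 (any partial contribution still incurs the fine and gives up units whose private return 0.6250 is below 1).
Deviating from 36 to 0 saves 36 tokens but forfeits the deviator's share of the drop in the group account: 2.5/4 × 36 = 22.50.
So the deviation gain is 36 − 22.50 = 13.50, and the fine must be at least 13.50 tokens to wipe it out.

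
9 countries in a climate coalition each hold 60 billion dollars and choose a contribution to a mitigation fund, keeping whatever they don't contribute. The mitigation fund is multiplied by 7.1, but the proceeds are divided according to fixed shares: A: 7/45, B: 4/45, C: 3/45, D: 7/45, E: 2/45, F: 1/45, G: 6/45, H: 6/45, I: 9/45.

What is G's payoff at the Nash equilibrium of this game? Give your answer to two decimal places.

230.40 billion dollars

For player j, contributing a unit is worthwhile iff 7.1 × (j's share) ≥ 1, i.e. iff j's share is at least 0.1408.
A, D and I clear that bar, contributing 60 each; the remaining 6 contribute 0. Total contributed: 180.
G keeps 60 and receives 7.1 × 180 × 6/45 = 170.40 from the mitigation fund, for a payoff of 230.40.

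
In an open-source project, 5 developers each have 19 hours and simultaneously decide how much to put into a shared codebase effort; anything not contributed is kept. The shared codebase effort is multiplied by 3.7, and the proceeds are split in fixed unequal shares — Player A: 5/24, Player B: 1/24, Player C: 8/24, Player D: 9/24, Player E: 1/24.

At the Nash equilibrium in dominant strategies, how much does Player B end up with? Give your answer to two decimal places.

24.86 hours

A player with share s gets back 3.7·s per unit contributed, so full contribution is dominant for anyone with s > 1/3.7 = 0.2703 and zero contribution is dominant for anyone below.
Player C and Player D clear that bar, contributing 19 each; the remaining 3 contribute 0. Total contributed: 38.
Player B keeps 19 and receives 3.7 × 38 × 1/24 = 5.86 from the shared codebase effort, for a payoff of 24.86.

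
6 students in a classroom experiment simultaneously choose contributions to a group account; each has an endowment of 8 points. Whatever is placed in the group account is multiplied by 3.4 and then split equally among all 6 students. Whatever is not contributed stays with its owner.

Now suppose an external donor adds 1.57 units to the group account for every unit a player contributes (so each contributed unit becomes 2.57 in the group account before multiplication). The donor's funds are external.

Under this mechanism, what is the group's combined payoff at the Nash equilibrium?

419.42 points

The effective private return per unit is now 3.4 × 2.57 / 6 = 1.4563 > 1, so every player's dominant strategy flips to full contribution.
At the Nash equilibrium everyone contributes 8. Group total payoff = 3.4 × 2.57 × 48 = 419.42.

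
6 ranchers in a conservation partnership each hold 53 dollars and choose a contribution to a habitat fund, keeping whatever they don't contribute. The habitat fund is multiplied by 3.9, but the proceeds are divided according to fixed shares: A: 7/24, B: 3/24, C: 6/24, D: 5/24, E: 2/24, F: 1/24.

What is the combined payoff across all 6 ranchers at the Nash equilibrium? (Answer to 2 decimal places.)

A player with share s gets back 3.9·s per unit contributed, so full contribution is dominant for anyone with s > 1/3.9 = 0.2564 and zero contribution is dominant for anyone below.
A alone (share 7/24) is above the threshold, contributing 53; the remaining 5 contribute 0. Total contributed: 53.
The habitat fund pays out 3.9 × 53 = 206.70 in total (split across the unequal shares, but the aggregate is all that matters for the group sum).
The 5 free-riders keep 53 each, adding 265. Group total = 265 + 206.70 = 471.70.

471.70 dollars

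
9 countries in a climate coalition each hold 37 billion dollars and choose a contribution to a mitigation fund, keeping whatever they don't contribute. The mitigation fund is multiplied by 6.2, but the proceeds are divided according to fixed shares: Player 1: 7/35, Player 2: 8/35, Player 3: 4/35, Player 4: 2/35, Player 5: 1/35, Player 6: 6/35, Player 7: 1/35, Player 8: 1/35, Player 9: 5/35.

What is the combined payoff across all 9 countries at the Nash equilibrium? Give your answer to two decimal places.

Each unit j contributes comes back to j as 6.2 × (j's share), so j prefers to contribute only if that share exceeds 1/6.2 = 0.1613; otherwise keeping the unit dominates.
Player 1, Player 2 and Player 6 are above the threshold, contributing 37 each; the remaining 6 contribute 0. Total contributed: 111.
The mitigation fund pays out 6.2 × 111 = 688.20 in total (split across the unequal shares, but the aggregate is all that matters for the group sum).
The 6 free-riders keep 37 each, adding 222. Group total = 222 + 688.20 = 910.20.

910.20 billion dollars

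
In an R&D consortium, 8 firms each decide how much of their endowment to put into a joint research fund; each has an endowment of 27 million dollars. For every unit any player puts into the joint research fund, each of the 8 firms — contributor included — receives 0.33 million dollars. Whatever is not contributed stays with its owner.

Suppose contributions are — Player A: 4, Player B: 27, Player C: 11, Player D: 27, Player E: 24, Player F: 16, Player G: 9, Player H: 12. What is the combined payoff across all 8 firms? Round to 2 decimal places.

429.20 million dollars

Total contributed: 4 + 27 + 11 + 27 + 24 + 16 + 9 + 12 = 130; total kept: 8 × 27 − 130 = 86.
The joint research fund pays out 0.33 × 8 × 130 = 343.20 in aggregate.
Group total = 86 + 343.20 = 429.20.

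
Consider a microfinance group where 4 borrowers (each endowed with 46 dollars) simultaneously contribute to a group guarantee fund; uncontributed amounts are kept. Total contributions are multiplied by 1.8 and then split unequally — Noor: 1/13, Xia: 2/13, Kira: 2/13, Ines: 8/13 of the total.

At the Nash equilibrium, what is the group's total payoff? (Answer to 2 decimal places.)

For player j, contributing a unit is worthwhile iff 1.8 × (j's share) ≥ 1, i.e. iff j's share is at least 0.5556.
Ines alone (share 8/13) is above the threshold, contributing 46; the remaining 3 contribute 0. Total contributed: 46.
The group guarantee fund pays out 1.8 × 46 = 82.80 in total (split across the unequal shares, but the aggregate is all that matters for the group sum).
The 3 free-riders keep 46 each, adding 138. Group total = 138 + 82.80 = 220.80.

220.80 dollars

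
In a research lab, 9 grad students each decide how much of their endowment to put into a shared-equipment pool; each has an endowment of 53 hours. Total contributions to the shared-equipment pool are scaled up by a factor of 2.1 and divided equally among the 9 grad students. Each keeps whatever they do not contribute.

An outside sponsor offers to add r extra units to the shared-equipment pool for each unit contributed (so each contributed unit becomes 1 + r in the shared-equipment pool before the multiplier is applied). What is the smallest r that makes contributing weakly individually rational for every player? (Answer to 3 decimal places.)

3.286

With matching at rate r, one contributed unit becomes (1 + r) in the shared-equipment pool and returns 2.1 × (1 + r) / 9 to the contributor.
Setting this equal to 1: 1 + r = 9/2.1 = 4.2857.
So the minimum matching rate is r = 4.2857 − 1 = 3.286.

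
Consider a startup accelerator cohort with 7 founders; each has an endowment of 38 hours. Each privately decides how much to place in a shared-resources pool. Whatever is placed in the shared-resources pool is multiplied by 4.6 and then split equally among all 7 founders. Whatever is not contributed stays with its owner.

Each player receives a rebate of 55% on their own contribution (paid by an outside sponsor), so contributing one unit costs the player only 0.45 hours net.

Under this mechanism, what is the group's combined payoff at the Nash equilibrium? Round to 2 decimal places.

Under the mechanism each unit contributed yields (4.6/7) / 0.45 = 1.4603 back to its contributor per unit of net cost, which exceeds 1, making full contribution the dominant choice for everyone.
So the Nash equilibrium is full contribution by all 7; the group earns 7 × (38 × 0.55 + 4.6 × 38) = 1369.90.

1369.90 hours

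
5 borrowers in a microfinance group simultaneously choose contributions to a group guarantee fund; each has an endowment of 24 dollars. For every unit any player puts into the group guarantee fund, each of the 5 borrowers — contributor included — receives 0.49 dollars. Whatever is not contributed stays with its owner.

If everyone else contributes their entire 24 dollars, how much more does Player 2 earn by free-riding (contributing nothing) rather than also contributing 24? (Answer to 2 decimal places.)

12.24 dollars

Switching from a contribution of 24 to 0 lets Player 2 keep an extra 24 dollars, but lowers the group guarantee fund by 24, which costs Player 2 their own share of that drop: 0.49 × 24 = 11.76.
Net gain = 24 − 11.76 = 12.24. The private return per contributed unit (0.49) is below 1, so free-riding is indeed the best response regardless of what the others do.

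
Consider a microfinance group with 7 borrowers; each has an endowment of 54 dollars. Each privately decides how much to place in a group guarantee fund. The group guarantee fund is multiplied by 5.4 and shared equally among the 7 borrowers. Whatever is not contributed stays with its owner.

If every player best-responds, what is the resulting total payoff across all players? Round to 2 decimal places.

378.00 dollars

Each contributed unit returns 5.4/7 = 0.7714 to its contributor — below 1 — so contributing 0 is dominant for every player. At the Nash equilibrium everyone keeps their 54, and the group total is 7 × 54 = 378.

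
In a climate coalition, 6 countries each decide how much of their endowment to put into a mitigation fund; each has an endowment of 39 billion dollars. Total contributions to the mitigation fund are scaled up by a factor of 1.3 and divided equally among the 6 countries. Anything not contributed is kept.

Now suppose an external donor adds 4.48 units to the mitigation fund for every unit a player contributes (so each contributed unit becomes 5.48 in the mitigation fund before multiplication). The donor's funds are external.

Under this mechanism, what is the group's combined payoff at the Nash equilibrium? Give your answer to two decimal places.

The effective private return per unit is now 1.3 × 5.48 / 6 = 1.1873 > 1, so every player's dominant strategy flips to full contribution.
So the Nash equilibrium is full contribution by all 6; the group earns 1.3 × 5.48 × 234 = 1667.02.

1667.02 billion dollars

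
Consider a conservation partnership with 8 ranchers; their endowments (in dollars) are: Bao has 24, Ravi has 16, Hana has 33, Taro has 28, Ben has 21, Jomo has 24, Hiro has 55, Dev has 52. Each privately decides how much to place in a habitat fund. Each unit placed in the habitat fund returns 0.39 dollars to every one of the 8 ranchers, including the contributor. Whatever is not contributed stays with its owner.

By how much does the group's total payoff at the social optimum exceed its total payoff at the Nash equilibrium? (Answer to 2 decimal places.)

The private return per contributed unit is 0.39 < 1 for everyone, so the Nash equilibrium is zero contribution and the group total is Σ E_j = 24 + 16 + 33 + 28 + 21 + 24 + 55 + 52 = 253.
Each contributed unit returns 3.120 to the group, so the social optimum is full contribution by everyone: group total = 3.120 × 253 = 789.36.
Efficiency loss = (3.120 − 1) × 253 = 536.36.

536.36 dollars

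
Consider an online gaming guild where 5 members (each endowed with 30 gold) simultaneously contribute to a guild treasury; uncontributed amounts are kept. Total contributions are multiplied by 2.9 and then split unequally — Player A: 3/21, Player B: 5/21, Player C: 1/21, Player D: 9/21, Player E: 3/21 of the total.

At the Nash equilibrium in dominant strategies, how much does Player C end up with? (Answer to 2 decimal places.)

34.14 gold

Each unit j contributes comes back to j as 2.9 × (j's share), so j prefers to contribute only if that share exceeds 1/2.9 = 0.3448; otherwise keeping the unit dominates.
Only Player D (9/21) clears that bar, contributing 30; the remaining 4 contribute 0. Total contributed: 30.
Player C keeps 30 and receives 2.9 × 30 × 1/21 = 4.14 from the guild treasury, for a payoff of 34.14.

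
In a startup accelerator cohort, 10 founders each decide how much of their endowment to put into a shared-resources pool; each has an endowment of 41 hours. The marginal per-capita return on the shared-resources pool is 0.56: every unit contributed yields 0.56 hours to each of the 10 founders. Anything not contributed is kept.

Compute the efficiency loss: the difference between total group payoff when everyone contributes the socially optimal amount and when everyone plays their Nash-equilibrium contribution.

1886.00 hours

The private return per contributed unit is 0.56 < 1, so contributing 0 is dominant for every player. At the Nash equilibrium everyone keeps their 41, and the group total is 10 × 41 = 410.
Each contributed unit returns 5.600 to the group as a whole (0.56 to each of 10 players), which exceeds 1, so the social optimum is full contribution: group total = 5.600 × 410 = 2296.00.
Efficiency loss = 2296.00 − 410 = 1886.00.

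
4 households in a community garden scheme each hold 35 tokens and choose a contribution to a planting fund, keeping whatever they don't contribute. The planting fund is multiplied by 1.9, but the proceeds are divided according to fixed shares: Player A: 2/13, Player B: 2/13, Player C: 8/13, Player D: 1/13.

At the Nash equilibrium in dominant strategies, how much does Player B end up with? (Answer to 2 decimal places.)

45.23 tokens

Player j's private return per contributed unit is 1.9 × (j's share). Contributing is weakly dominant for j when that share is at least 1/1.9 = 0.5263, and contributing 0 is dominant otherwise.
Player C alone (share 8/13) is above the threshold, contributing 35; the remaining 3 contribute 0. Total contributed: 35.
Player B keeps 35 and receives 1.9 × 35 × 2/13 = 10.23 from the planting fund, for a payoff of 45.23.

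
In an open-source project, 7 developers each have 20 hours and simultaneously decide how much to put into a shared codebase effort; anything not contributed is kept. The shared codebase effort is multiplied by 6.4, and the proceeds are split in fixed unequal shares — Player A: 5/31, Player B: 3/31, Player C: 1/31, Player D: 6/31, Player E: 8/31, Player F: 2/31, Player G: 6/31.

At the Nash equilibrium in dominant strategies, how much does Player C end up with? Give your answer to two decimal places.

36.52 hours

For player j, contributing a unit is worthwhile iff 6.4 × (j's share) ≥ 1, i.e. iff j's share is at least 0.1563.
The shares above 0.1563 belong to Player A, Player D, Player E and Player G, contributing 20 each; the remaining 3 contribute 0. Total contributed: 80.
Player C keeps 20 and receives 6.4 × 80 × 1/31 = 16.52 from the shared codebase effort, for a payoff of 36.52.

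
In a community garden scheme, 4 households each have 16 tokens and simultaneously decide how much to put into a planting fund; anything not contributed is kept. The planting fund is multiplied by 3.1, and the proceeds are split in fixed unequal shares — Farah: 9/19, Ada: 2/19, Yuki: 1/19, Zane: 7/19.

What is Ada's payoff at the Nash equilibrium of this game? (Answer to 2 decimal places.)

26.44 tokens

A player with share s gets back 3.1·s per unit contributed, so full contribution is dominant for anyone with s > 1/3.1 = 0.3226 and zero contribution is dominant for anyone below.
Farah and Zane are above the threshold, contributing 16 each; the remaining 2 contribute 0. Total contributed: 32.
Ada keeps 16 and receives 3.1 × 32 × 2/19 = 10.44 from the planting fund, for a payoff of 26.44.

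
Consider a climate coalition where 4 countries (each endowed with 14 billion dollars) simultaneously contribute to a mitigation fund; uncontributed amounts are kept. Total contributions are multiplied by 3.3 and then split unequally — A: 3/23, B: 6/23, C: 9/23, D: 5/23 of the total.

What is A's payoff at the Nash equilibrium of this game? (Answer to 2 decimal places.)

20.03 billion dollars

A player with share s gets back 3.3·s per unit contributed, so full contribution is dominant for anyone with s > 1/3.3 = 0.3030 and zero contribution is dominant for anyone below.
C alone (share 9/23) is above the threshold, contributing 14; the remaining 3 contribute 0. Total contributed: 14.
A keeps 14 and receives 3.3 × 14 × 3/23 = 6.03 from the mitigation fund, for a payoff of 20.03.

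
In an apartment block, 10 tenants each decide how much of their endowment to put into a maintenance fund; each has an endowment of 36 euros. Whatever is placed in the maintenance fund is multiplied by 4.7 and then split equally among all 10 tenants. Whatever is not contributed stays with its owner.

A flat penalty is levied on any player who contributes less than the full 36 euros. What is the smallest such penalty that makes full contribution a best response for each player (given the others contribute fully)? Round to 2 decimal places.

19.08 euros

Given the others contribute fully, the best deviation is to contribute 0 (any partial contribution still incurs the fine and gives up units whose private return 0.4700 is below 1).
Deviating from 36 to 0 saves 36 euros but forfeits the deviator's share of the drop in the maintenance fund: 4.7/10 × 36 = 16.92.
So the deviation gain is 36 − 16.92 = 19.08, and the fine must be at least 19.08 euros to wipe it out.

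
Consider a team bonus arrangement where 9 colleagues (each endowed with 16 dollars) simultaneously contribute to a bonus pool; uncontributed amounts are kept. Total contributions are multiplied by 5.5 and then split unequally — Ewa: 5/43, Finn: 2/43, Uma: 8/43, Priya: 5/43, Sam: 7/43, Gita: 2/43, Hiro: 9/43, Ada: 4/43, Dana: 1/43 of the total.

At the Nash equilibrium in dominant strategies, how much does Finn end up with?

A player with share s gets back 5.5·s per unit contributed, so full contribution is dominant for anyone with s > 1/5.5 = 0.1818 and zero contribution is dominant for anyone below.
Uma and Hiro are above the threshold, contributing 16 each; the remaining 7 contribute 0. Total contributed: 32.
Finn keeps 16 and receives 5.5 × 32 × 2/43 = 8.19 from the bonus pool, for a payoff of 24.19.

24.19 dollars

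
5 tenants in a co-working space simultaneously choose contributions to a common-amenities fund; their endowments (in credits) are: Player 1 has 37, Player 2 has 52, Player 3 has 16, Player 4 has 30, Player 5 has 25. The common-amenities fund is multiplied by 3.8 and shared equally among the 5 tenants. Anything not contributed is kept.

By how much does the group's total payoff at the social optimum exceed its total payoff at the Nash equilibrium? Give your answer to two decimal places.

The private return per contributed unit is 3.8/5 = 0.7600 < 1 for every player regardless of endowment, so the Nash equilibrium is zero contribution and the group total is Σ E_j = 37 + 52 + 16 + 30 + 25 = 160.
Each contributed unit returns 3.800 to the group, so the social optimum is full contribution by everyone: group total = 3.800 × 160 = 608.00.
Efficiency loss = (3.800 − 1) × 160 = 448.00.

448.00 credits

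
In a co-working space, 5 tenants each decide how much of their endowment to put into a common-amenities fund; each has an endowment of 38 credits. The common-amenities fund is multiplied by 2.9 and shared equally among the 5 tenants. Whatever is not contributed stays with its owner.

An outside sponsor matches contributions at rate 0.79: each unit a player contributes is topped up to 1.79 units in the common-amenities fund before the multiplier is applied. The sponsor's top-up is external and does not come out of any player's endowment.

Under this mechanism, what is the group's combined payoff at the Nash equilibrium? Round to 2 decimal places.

986.29 credits

With the mechanism, a contributed unit returns 2.9 × 1.79 / 5 = 1.0382 per unit of net cost to the contributor — now above 1 — so contributing fully is weakly dominant for every player.
At the Nash equilibrium everyone contributes 38. Group total payoff = 2.9 × 1.79 × 190 = 986.29.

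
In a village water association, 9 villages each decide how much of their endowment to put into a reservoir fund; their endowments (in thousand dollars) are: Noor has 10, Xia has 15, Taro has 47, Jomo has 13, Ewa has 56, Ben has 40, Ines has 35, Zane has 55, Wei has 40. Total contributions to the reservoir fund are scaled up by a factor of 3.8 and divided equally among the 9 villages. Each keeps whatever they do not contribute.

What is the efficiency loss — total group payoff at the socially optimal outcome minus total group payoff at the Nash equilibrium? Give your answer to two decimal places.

The private return per contributed unit is 3.8/9 = 0.4222 < 1 for every player regardless of endowment, so the Nash equilibrium is zero contribution and the group total is Σ E_j = 10 + 15 + 47 + 13 + 56 + 40 + 35 + 55 + 40 = 311.
Each contributed unit returns 3.800 to the group, so the social optimum is full contribution by everyone: group total = 3.800 × 311 = 1181.80.
Efficiency loss = (3.800 − 1) × 311 = 870.80.

870.80 thousand dollars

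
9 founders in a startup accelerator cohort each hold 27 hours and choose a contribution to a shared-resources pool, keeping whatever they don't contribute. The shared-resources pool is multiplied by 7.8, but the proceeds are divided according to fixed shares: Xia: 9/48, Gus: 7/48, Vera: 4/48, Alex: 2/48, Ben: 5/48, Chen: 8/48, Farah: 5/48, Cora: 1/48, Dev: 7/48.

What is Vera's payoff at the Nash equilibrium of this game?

97.20 hours

A player with share s gets back 7.8·s per unit contributed, so full contribution is dominant for anyone with s > 1/7.8 = 0.1282 and zero contribution is dominant for anyone below.
The shares above 0.1282 belong to Xia, Gus, Chen and Dev, contributing 27 each; the remaining 5 contribute 0. Total contributed: 108.
Vera keeps 27 and receives 7.8 × 108 × 4/48 = 70.20 from the shared-resources pool, for a payoff of 97.20.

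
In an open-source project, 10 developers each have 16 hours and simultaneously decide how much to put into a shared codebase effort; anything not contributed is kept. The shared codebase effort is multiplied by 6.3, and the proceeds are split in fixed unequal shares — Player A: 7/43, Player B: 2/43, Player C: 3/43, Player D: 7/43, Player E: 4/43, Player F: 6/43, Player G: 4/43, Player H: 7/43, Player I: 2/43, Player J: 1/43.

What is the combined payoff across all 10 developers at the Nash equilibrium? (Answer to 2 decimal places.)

414.40 hours

For player j, contributing a unit is worthwhile iff 6.3 × (j's share) ≥ 1, i.e. iff j's share is at least 0.1587.
The shares above 0.1587 belong to Player A, Player D and Player H, contributing 16 each; the remaining 7 contribute 0. Total contributed: 48.
The shared codebase effort pays out 6.3 × 48 = 302.40 in total (split across the unequal shares, but the aggregate is all that matters for the group sum).
The 7 free-riders keep 16 each, adding 112. Group total = 112 + 302.40 = 414.40.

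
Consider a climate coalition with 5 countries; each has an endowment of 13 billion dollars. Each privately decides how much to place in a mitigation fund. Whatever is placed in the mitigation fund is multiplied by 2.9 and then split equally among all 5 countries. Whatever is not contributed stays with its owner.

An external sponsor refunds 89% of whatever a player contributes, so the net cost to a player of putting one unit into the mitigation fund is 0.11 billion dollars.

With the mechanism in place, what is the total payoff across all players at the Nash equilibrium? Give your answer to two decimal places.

246.35 billion dollars

Under the mechanism each unit contributed yields (2.9/5) / 0.11 = 5.2727 back to its contributor per unit of net cost, which exceeds 1, making full contribution the dominant choice for everyone.
So the Nash equilibrium is full contribution by all 5; the group earns 5 × (13 × 0.89 + 2.9 × 13) = 246.35.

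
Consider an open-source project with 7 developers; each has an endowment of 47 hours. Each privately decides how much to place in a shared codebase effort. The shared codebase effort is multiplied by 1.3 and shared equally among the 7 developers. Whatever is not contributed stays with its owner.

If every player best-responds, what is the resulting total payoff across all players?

329.00 hours

Each contributed unit returns 1.3/7 = 0.1857 to its contributor — below 1 — so contributing 0 is dominant for every player. At the Nash equilibrium everyone keeps their 47, and the group total is 7 × 47 = 329.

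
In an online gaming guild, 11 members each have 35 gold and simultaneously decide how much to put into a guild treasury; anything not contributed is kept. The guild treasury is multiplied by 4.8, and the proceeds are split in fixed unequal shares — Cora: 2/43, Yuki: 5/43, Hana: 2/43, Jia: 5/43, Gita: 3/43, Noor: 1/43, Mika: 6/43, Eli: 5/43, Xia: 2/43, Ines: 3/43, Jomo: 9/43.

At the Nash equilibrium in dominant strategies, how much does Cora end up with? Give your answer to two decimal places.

A player with share s gets back 4.8·s per unit contributed, so full contribution is dominant for anyone with s > 1/4.8 = 0.2083 and zero contribution is dominant for anyone below.
Jomo alone (share 9/43) is above the threshold, contributing 35; the remaining 10 contribute 0. Total contributed: 35.
Cora keeps 35 and receives 4.8 × 35 × 2/43 = 7.81 from the guild treasury, for a payoff of 42.81.

42.81 gold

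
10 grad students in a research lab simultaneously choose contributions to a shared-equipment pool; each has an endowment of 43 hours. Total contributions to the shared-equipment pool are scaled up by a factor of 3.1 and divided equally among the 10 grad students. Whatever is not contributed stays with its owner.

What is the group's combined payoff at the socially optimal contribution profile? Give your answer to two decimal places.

1333.00 hours

Each contributed unit returns 3.100 to the group as a whole (0.3100 to each of 10 players), which exceeds 1, so the social optimum is full contribution: group total = 3.100 × 430 = 1333.00.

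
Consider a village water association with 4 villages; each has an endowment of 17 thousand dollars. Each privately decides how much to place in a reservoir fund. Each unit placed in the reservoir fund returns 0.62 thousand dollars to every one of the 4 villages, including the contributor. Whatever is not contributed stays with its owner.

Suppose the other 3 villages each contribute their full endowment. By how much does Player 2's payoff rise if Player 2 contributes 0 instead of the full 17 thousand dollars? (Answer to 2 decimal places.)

Switching from a contribution of 17 to 0 lets Player 2 keep an extra 17 thousand dollars, but lowers the reservoir fund by 17, which costs Player 2 their own share of that drop: 0.62 × 17 = 10.54.
Net gain = 17 − 10.54 = 6.46. The private return per contributed unit (0.62) is below 1, so free-riding is indeed the best response regardless of what the others do.

6.46 thousand dollars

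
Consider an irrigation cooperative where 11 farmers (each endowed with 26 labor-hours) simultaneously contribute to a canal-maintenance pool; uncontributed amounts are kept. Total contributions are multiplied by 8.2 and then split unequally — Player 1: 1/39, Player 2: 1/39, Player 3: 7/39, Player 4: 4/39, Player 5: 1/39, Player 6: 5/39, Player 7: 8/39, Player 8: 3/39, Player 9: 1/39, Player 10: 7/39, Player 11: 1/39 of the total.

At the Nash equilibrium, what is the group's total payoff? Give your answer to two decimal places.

1034.80 labor-hours

A player with share s gets back 8.2·s per unit contributed, so full contribution is dominant for anyone with s > 1/8.2 = 0.1220 and zero contribution is dominant for anyone below.
The shares above 0.1220 belong to Player 3, Player 6, Player 7 and Player 10, contributing 26 each; the remaining 7 contribute 0. Total contributed: 104.
The canal-maintenance pool pays out 8.2 × 104 = 852.80 in total (split across the unequal shares, but the aggregate is all that matters for the group sum).
The 7 free-riders keep 26 each, adding 182. Group total = 182 + 852.80 = 1034.80.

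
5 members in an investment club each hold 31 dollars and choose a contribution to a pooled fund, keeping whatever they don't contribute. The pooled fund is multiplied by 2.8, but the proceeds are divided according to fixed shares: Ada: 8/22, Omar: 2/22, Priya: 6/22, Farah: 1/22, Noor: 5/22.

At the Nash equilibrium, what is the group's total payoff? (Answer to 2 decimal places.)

210.80 dollars

A player with share s gets back 2.8·s per unit contributed, so full contribution is dominant for anyone with s > 1/2.8 = 0.3571 and zero contribution is dominant for anyone below.
Ada alone (share 8/22) is above the threshold, contributing 31; the remaining 4 contribute 0. Total contributed: 31.
The pooled fund pays out 2.8 × 31 = 86.80 in total (split across the unequal shares, but the aggregate is all that matters for the group sum).
The 4 free-riders keep 31 each, adding 124. Group total = 124 + 86.80 = 210.80.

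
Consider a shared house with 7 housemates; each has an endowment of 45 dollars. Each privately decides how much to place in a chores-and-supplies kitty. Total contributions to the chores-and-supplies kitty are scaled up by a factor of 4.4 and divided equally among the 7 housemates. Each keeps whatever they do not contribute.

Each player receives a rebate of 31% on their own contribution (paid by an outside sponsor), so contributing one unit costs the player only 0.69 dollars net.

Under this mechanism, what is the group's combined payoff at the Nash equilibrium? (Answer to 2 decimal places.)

315.00 dollars

Even with the mechanism, each unit contributed returns only (4.4/7) / 0.69 = 0.9110 per unit of net cost, so contributing nothing is still dominant.
Everyone keeps their endowment and the group total is 7 × 45 = 315.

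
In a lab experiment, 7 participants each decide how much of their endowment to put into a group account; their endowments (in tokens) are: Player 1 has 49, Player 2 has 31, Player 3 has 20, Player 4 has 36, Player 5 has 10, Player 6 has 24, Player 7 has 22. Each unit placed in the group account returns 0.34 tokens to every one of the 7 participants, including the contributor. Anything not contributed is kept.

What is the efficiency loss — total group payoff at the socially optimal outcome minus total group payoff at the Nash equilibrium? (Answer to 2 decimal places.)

The private return per contributed unit is 0.34 < 1 for everyone, so the Nash equilibrium is zero contribution and the group total is Σ E_j = 49 + 31 + 20 + 36 + 10 + 24 + 22 = 192.
Each contributed unit returns 2.380 to the group, so the social optimum is full contribution by everyone: group total = 2.380 × 192 = 456.96.
Efficiency loss = (2.380 − 1) × 192 = 264.96.

264.96 tokens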